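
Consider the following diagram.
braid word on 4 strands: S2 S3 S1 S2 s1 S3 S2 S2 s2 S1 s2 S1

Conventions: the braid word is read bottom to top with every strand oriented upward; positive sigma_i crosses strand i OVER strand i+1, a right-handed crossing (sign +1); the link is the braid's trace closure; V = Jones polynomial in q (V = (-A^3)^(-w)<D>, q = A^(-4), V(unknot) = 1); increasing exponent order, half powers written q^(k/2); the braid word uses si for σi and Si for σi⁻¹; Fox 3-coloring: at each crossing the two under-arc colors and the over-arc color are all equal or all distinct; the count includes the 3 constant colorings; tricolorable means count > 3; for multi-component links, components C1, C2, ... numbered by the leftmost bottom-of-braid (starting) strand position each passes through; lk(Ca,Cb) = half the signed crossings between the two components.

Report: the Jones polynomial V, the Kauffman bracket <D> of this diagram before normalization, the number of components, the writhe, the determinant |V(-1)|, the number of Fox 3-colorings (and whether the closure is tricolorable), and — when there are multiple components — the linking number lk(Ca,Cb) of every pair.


V(q) = -q^(-15/2) + q^(-13/2) - 2q^(-11/2) + 2q^(-9/2) - 2q^(-7/2) + q^(-5/2) - q^(-3/2)
bracket: -A^-12 + A^-8 - 2A^-4 + 2 - 2A^4 + A^8 - A^12, w = -6
2 components, writhe -6, over 12 crossings
lk(C1,C2) = -3
det 10, colorings 3 of 3^12 — not tricolorable
observation: summing lk over 1 pair gives -3


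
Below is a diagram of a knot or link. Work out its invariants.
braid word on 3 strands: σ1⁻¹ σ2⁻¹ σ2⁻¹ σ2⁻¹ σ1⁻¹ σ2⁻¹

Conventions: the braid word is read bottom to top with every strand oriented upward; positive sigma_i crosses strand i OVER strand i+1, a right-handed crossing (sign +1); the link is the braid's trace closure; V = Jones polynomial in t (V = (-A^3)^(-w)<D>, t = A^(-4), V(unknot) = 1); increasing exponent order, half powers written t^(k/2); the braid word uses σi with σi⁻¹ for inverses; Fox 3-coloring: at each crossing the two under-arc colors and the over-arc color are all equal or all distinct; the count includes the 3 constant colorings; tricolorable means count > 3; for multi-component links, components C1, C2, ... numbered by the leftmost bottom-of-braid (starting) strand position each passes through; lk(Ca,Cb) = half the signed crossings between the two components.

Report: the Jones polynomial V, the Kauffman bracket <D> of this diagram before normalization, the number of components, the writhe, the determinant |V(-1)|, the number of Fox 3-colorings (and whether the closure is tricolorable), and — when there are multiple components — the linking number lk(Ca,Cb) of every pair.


V(t) = -t^-7 + t^-6 - t^-5 + t^-4 + t^-2
bracket: A^-10 + A^-2 - A^2 + A^6 - A^10, w = -6
1 component, writhe -6, over 6 crossings
det 5, colorings 3 of 3^6 — not tricolorable
observation: w = -6 (over 6 crossings) is diagram-only; (-A^3)^(6) removes it from V


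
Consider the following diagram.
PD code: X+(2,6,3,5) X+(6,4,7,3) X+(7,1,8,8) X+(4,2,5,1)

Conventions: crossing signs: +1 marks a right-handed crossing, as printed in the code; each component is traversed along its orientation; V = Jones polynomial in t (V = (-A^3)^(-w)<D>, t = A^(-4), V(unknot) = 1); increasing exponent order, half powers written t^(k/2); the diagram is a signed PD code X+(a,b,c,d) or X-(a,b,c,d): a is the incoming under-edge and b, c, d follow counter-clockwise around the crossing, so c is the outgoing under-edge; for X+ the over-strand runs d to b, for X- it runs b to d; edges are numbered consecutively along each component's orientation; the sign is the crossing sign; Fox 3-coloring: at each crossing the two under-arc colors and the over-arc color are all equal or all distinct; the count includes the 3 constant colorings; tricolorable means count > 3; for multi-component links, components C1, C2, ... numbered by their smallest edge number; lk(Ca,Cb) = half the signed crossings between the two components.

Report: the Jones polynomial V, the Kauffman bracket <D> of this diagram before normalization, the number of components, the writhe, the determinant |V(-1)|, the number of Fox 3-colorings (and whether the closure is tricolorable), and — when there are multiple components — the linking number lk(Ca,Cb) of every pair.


V(t) = t + t^3 - t^4
bracket: -A^-4 + 1 + A^8, w = +4
1 component, writhe +4, over 4 crossings
det 3, colorings 9 of 3^4 — tricolorable
observation: w = +4 (over 4 crossings) is diagram-only; (-A^3)^(-4) removes it from V


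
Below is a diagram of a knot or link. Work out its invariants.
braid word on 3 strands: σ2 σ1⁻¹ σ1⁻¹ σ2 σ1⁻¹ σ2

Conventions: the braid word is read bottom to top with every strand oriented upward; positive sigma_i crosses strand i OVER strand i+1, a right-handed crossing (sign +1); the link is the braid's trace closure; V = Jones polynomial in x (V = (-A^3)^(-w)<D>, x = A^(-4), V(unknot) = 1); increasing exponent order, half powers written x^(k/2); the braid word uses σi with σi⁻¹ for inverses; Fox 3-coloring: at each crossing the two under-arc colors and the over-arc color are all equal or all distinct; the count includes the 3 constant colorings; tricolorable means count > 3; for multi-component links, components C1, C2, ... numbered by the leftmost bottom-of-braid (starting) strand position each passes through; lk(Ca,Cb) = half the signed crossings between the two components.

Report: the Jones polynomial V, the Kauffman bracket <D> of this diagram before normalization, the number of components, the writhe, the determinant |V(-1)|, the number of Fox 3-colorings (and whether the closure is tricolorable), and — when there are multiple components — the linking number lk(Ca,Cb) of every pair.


Jones polynomial: V(x) = -x^-3 + 2x^-2 - 2x^-1 + 3 - 2x + 2x^2 - x^3
<D> = -A^-12 + 2A^-8 - 2A^-4 + 3 - 2A^4 + 2A^8 - A^12; writhe 0
components 1, writhe 0 (6 crossings)
3-colorings: 3 of 3^6, det 13 — not tricolorable
note: the span of V is 6, forcing >= 6 crossings in any diagram


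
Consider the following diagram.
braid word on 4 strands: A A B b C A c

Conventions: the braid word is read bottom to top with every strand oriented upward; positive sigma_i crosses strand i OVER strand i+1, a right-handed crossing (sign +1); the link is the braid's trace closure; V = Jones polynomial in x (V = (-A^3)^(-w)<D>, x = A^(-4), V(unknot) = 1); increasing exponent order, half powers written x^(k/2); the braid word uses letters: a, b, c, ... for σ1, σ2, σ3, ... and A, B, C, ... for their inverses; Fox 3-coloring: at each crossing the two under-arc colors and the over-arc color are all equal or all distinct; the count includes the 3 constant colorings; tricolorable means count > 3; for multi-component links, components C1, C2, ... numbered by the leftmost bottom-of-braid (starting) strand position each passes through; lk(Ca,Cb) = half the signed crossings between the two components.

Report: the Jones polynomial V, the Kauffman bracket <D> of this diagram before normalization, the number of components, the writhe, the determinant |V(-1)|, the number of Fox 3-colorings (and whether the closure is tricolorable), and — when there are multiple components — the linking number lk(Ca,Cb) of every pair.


V = -x^-5 - x^-4 + x^-3 + 2x^-2 + 2x^-1 + 1
<D> = -A^-9 - 2A^-5 - 2A^-1 - A^3 + A^7 + A^11 (w = -3)
3 components over 7 crossings, w = -3
lk(C1,C2): 0
lk(C1,C3) = 0
linking number lk(C2,C3) = 0
81 Fox colorings among 3^8, |V(-1)| = 0: tricolorable
why: the word shrinks to σ1⁻¹ σ1⁻¹ σ3⁻¹ σ1⁻¹ σ3 after cancelling


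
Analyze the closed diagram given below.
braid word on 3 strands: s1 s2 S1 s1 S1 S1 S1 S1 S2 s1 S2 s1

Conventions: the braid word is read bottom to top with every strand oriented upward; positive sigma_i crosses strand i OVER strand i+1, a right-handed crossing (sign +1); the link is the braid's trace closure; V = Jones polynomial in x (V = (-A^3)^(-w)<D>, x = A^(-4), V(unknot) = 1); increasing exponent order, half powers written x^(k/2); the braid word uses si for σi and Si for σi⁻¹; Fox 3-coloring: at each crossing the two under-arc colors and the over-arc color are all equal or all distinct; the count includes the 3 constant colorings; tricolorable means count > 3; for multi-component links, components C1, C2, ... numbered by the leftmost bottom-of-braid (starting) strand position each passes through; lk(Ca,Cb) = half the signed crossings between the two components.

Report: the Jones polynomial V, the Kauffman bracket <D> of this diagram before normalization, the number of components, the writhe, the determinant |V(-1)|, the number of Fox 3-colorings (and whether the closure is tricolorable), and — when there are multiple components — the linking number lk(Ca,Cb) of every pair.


V(x) = -x^-6 + 2x^-5 - 3x^-4 + 4x^-3 - 4x^-2 + 4x^-1 - 2 + 2x - x^2
bracket: -A^-14 + 2A^-10 - 2A^-6 + 4A^-2 - 4A^2 + 4A^6 - 3A^10 + 2A^14 - A^18, w = -2
1 component, writhe -2, over 12 crossings
det 23, colorings 3 of 3^12 — not tricolorable
observation: the span of V is 8, forcing >= 8 crossings in any diagram


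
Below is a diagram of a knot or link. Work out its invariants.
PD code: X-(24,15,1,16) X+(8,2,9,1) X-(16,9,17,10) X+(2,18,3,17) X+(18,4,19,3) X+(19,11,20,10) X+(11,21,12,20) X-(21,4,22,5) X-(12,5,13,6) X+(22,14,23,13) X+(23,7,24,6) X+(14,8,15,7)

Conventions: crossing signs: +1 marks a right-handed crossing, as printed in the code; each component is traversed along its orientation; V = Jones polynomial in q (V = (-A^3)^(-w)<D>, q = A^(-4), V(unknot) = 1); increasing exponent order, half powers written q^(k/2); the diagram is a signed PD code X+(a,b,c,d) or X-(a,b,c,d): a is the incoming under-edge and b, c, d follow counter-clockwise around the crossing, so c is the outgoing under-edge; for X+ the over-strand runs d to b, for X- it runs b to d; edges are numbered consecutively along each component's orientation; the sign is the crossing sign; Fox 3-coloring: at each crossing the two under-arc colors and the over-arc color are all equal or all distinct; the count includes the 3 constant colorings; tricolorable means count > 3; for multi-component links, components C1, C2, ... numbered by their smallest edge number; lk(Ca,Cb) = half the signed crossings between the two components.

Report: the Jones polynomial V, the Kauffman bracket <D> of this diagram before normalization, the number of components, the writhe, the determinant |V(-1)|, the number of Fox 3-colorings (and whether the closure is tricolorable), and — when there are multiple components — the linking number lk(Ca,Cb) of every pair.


V(q) = q - q^2 + 2q^3 - q^4 + q^5 - q^6
bracket: -A^-12 + A^-8 - A^-4 + 2 - A^4 + A^8, w = +4
1 component, writhe +4, over 12 crossings
det 7, colorings 3 of 3^12 — not tricolorable
observation: |V(-1)| = 7: so not tricolorable, since 3 does not divide 7


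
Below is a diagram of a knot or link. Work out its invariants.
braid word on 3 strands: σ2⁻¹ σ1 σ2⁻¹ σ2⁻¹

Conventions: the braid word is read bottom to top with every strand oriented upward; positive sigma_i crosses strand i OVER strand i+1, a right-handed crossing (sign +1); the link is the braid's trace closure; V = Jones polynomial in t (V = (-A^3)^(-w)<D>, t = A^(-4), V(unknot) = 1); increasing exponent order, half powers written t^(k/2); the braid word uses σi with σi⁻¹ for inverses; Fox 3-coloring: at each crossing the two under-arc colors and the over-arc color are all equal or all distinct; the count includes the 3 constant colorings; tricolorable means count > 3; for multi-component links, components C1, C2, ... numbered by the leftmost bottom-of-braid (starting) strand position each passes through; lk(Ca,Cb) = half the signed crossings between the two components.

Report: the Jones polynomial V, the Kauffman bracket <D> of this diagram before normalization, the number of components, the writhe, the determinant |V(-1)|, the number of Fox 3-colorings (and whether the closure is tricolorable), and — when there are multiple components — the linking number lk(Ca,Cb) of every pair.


V = -t^-4 + t^-3 + t^-1
<D> = A^-2 + A^6 - A^10 (w = -2)
1 component over 4 crossings, w = -2
9 Fox colorings among 3^4, |V(-1)| = 3: tricolorable
why: the span of V is 3, forcing >= 3 crossings in any diagram


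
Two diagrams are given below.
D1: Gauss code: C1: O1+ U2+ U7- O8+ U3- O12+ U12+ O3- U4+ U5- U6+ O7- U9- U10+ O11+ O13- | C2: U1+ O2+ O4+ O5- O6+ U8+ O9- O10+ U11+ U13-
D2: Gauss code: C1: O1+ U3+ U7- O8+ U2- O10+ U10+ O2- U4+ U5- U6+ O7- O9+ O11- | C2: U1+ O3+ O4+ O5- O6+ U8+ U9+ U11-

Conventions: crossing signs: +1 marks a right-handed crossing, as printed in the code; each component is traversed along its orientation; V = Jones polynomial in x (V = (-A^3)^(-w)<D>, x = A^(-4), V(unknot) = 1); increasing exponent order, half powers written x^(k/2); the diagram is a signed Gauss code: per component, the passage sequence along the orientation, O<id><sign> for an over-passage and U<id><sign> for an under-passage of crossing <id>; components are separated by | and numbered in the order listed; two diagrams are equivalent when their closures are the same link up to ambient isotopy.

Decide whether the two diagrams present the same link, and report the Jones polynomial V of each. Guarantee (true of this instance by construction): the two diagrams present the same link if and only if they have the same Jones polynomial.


equivalent: yes
D1 (bracket A^-9 + A^-1 - A^3 + A^7; 13 crossings at w = +3): V = -x^(1/2) + x^(3/2) - x^(5/2) - x^(9/2)
V(D2) = -x^(1/2) + x^(3/2) - x^(5/2) - x^(9/2)  (w +3, c 11, <D> = A^-9 + A^-1 - A^3 + A^7)
key observation: from 13 to 11 crossings by R-moves: one link, two diagrams


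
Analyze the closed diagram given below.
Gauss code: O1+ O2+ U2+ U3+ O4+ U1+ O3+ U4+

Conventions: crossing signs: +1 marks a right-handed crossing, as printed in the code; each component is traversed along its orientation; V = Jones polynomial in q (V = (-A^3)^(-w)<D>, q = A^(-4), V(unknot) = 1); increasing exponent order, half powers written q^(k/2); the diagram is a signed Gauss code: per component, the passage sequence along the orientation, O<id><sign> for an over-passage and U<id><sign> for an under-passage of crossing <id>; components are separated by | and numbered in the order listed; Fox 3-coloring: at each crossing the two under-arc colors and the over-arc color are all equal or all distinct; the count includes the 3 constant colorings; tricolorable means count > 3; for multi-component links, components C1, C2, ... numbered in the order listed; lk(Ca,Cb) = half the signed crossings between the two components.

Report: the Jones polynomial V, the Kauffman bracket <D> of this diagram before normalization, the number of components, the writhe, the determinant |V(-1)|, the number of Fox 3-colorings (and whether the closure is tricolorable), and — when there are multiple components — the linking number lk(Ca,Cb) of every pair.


V = q + q^3 - q^4
<D> = -A^-4 + 1 + A^8 (w = +4)
1 component over 4 crossings, w = +4
9 Fox colorings among 3^4, |V(-1)| = 3: tricolorable
why: det 3 = |V(-1)|; divisible by 3, so tricolorable


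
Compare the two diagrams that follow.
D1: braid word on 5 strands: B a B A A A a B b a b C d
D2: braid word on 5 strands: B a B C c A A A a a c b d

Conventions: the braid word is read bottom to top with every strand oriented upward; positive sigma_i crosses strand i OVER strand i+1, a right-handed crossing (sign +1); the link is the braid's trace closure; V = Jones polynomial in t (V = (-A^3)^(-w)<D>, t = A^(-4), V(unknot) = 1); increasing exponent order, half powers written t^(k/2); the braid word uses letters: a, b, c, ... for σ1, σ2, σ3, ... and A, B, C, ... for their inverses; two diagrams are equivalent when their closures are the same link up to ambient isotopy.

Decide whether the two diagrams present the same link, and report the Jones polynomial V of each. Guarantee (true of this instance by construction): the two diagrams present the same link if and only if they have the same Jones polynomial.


same link: yes
V(D1) = -t^(-1/2) - t^(1/2)  [13 crossings, <D> = A^-5 + A^-1, w = -1]
V(D2) = -t^(-1/2) - t^(1/2)  (w +1, c 13, <D> = A + A^5)
note: all 2 diagrams share one V(t), hence one class


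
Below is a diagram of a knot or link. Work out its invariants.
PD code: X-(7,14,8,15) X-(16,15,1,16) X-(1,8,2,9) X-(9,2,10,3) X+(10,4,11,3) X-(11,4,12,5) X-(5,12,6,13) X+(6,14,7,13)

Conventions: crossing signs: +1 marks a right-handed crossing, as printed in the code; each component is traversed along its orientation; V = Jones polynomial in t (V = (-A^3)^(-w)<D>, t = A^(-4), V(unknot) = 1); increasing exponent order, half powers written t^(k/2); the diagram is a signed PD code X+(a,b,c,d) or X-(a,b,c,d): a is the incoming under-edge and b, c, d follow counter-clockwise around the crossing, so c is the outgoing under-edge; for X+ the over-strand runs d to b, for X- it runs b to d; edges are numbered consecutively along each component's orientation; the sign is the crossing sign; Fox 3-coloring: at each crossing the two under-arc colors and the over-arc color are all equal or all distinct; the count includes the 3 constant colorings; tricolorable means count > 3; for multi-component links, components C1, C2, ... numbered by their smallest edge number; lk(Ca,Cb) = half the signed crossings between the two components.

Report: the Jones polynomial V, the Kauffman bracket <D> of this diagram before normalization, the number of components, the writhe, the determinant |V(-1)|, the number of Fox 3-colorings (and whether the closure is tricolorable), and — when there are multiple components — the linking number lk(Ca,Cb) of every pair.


V = -t^-4 + t^-3 + t^-1
<D> = A^-8 + 1 - A^4 (w = -4)
1 component over 8 crossings, w = -4
9 Fox colorings among 3^8, |V(-1)| = 3: tricolorable
why: w = -4 shifts under R1 moves; the (-A^3)^(4) factor cancels that in V


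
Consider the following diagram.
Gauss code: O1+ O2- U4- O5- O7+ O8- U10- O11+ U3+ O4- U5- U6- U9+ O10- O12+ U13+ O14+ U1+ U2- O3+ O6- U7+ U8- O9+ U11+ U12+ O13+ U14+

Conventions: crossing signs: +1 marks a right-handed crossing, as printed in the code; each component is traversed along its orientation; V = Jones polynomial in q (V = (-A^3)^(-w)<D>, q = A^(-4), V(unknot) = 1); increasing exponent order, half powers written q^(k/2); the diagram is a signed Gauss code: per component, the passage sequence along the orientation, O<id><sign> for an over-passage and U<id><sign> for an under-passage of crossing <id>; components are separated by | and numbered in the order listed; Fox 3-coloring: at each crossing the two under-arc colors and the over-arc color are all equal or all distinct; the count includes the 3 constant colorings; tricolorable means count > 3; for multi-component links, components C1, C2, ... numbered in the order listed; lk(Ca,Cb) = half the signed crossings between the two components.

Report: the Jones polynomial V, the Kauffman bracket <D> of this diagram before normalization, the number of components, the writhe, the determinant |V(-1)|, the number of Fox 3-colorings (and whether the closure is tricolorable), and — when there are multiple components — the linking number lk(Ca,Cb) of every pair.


Jones polynomial: V(q) = -q^-1 + 2 - q + 2q^2 - q^3 + q^4 - q^5
<D> = -A^-14 + A^-10 - A^-6 + 2A^-2 - A^2 + 2A^6 - A^10; writhe +2
components 1, writhe +2 (14 crossings)
3-colorings: 9 of 3^14, det 9 — tricolorable
note: |V(-1)| = 9: so tricolorable, since 3 divides 9


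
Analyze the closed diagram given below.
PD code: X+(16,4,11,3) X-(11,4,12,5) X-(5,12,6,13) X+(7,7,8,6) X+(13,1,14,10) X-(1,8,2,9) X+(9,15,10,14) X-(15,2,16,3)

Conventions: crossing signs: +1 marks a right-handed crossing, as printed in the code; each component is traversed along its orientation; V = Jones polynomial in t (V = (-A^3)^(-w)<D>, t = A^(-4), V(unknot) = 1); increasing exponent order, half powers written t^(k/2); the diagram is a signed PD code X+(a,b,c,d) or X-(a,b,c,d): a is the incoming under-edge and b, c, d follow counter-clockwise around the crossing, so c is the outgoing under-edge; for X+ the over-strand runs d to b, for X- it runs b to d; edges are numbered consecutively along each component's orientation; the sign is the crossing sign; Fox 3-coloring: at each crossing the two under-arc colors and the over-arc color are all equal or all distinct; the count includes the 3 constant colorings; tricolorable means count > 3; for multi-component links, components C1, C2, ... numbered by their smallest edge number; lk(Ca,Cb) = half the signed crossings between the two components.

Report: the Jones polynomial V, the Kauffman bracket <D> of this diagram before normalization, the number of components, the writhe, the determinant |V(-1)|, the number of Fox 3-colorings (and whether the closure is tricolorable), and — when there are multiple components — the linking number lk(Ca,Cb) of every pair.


Jones polynomial: V(t) = t^(-7/2) - 2t^(-5/2) + t^(-3/2) - 2t^(-1/2) + t^(1/2) - t^(3/2)
<D> = -A^-6 + A^-2 - 2A^2 + A^6 - 2A^10 + A^14; writhe 0
components 2, writhe 0 (8 crossings)
linking number lk(C1,C2) = 0
3-colorings: 3 of 3^8, det 8 — not tricolorable
note: the 1 component pair carries total linking 0


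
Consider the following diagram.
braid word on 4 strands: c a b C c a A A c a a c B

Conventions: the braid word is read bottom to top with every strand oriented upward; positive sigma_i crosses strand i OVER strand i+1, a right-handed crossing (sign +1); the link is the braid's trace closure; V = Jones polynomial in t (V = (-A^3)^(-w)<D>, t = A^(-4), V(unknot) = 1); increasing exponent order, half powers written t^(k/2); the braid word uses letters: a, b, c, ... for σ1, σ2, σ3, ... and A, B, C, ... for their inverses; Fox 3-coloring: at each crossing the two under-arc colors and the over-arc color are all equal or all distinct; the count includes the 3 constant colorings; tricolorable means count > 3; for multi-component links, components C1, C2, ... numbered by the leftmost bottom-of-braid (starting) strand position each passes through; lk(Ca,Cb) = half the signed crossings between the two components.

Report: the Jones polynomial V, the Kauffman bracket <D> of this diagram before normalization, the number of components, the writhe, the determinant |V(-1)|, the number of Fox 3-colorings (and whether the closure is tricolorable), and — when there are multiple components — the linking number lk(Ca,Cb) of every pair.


Jones polynomial: V(t) = t - t^2 + 2t^3 - t^4 + t^5 - t^6
<D> = A^-9 - A^-5 + A^-1 - 2A^3 + A^7 - A^11; writhe +5
components 1, writhe +5 (13 crossings)
3-colorings: 3 of 3^13, det 7 — not tricolorable
note: w = +5 (over 13 crossings) is diagram-only; (-A^3)^(-5) removes it from V


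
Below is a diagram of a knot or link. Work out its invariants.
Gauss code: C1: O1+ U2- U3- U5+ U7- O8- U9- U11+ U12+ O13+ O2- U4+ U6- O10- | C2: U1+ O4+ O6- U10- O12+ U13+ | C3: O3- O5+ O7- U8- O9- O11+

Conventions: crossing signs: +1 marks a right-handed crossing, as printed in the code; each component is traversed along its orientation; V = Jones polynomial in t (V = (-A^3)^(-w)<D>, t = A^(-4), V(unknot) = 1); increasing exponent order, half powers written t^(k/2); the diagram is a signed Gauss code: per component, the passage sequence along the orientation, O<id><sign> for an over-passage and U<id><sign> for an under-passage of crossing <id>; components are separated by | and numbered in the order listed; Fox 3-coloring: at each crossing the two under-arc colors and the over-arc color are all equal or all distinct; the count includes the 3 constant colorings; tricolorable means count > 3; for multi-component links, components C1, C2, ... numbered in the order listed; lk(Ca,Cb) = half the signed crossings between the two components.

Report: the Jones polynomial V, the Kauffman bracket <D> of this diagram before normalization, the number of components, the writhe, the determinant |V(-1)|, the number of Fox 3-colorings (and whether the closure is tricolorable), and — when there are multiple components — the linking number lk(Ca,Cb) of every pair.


V = t^-2 + 2 + t^2
<D> = -A^-11 - 2A^-3 - A^5 (w = -1)
3 components over 13 crossings, w = -1
lk(C1,C2): +1
lk(C1,C3) = -1
linking number lk(C2,C3) = 0
3 Fox colorings among 3^13, |V(-1)| = 4: not tricolorable
why: w = -1 (over 13 crossings) is diagram-only; (-A^3)^(1) removes it from V


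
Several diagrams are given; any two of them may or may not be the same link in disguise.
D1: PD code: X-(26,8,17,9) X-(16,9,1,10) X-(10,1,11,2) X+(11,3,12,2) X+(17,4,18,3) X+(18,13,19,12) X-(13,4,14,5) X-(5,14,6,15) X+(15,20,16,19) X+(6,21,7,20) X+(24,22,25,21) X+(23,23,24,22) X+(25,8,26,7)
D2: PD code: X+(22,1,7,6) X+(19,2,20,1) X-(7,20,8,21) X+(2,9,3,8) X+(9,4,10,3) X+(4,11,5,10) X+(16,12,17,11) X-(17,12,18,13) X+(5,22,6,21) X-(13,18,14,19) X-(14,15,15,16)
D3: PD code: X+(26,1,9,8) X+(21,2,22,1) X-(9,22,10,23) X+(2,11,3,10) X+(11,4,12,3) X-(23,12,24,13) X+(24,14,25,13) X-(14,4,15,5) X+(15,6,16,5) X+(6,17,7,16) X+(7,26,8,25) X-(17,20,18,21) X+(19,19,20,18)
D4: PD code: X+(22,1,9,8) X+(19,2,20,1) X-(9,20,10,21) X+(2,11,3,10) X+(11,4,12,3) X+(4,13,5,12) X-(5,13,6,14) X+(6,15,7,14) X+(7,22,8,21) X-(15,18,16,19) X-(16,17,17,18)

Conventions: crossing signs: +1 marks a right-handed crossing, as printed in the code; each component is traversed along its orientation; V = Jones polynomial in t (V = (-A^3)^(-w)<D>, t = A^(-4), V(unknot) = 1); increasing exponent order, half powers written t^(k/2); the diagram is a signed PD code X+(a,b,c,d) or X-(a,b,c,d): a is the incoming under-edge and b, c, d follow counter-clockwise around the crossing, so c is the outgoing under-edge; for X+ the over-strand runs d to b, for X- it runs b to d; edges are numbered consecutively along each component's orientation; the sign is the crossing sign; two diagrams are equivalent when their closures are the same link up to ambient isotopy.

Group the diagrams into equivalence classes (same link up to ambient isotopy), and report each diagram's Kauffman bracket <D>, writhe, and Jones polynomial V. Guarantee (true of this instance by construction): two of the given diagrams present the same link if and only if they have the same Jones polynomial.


grouping into links: {D1} | {D2, D3, D4}
V(D1) = t^(-3/2) - t^(-1/2) - t^(3/2) - t^(7/2)  (w +3, c 13, <D> = A^-5 + A^3 + A^11 - A^15)
V(D2) = -t^(3/2) + t^(5/2) - 2t^(7/2) + 2t^(9/2) - 2t^(11/2) + t^(13/2) - t^(15/2)  (w +3, c 11, <D> = A^-21 - A^-17 + 2A^-13 - 2A^-9 + 2A^-5 - A^-1 + A^3)
V(D3) = -t^(3/2) + t^(5/2) - 2t^(7/2) + 2t^(9/2) - 2t^(11/2) + t^(13/2) - t^(15/2)  (w +5, c 13, <D> = A^-15 - A^-11 + 2A^-7 - 2A^-3 + 2A - A^5 + A^9)
V(D4) = -t^(3/2) + t^(5/2) - 2t^(7/2) + 2t^(9/2) - 2t^(11/2) + t^(13/2) - t^(15/2)  [11 crossings, <D> = A^-21 - A^-17 + 2A^-13 - 2A^-9 + 2A^-5 - A^-1 + A^3, w = +3]
why: 2 classes among 4 diagrams; unequal V(t) rules out equality


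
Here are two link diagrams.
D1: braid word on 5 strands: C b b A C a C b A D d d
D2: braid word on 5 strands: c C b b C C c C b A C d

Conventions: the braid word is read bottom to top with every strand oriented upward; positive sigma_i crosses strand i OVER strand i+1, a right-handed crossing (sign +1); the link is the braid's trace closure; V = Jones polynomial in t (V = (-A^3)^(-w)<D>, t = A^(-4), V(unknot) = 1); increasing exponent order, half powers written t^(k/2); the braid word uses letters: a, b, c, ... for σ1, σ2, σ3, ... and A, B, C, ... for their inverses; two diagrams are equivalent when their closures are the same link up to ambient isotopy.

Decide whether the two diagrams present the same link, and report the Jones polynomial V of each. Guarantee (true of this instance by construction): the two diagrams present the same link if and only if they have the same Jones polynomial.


same link: yes
V(D1) = -t^-3 + 2t^-2 - 2t^-1 + 3 - 2t + 2t^2 - t^3  [12 crossings, <D> = -A^-12 + 2A^-8 - 2A^-4 + 3 - 2A^4 + 2A^8 - A^12, w = 0]
D2 (bracket -A^-12 + 2A^-8 - 2A^-4 + 3 - 2A^4 + 2A^8 - A^12; 12 crossings at w = 0): V = -t^-3 + 2t^-2 - 2t^-1 + 3 - 2t + 2t^2 - t^3
note: from 12 to 12 crossings by R-moves: one link, two diagrams


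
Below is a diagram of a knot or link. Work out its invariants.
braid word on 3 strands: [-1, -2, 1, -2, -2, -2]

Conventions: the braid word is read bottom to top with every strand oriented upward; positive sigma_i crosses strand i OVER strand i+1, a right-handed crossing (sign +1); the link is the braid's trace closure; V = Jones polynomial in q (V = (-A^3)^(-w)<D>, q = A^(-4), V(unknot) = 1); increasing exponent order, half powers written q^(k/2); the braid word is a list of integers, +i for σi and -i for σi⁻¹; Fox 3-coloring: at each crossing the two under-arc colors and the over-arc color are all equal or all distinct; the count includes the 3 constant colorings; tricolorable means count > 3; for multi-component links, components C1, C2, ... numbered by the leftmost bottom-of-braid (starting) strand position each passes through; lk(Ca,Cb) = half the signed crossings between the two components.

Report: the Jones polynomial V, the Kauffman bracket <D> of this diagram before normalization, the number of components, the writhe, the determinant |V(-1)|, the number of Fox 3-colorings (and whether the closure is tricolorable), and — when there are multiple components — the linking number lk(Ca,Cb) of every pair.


V = -q^-4 + q^-3 + q^-1
<D> = A^-8 + 1 - A^4 (w = -4)
1 component over 6 crossings, w = -4
9 Fox colorings among 3^6, |V(-1)| = 3: tricolorable
why: w = -4 shifts under R1 moves; the (-A^3)^(4) factor cancels that in V


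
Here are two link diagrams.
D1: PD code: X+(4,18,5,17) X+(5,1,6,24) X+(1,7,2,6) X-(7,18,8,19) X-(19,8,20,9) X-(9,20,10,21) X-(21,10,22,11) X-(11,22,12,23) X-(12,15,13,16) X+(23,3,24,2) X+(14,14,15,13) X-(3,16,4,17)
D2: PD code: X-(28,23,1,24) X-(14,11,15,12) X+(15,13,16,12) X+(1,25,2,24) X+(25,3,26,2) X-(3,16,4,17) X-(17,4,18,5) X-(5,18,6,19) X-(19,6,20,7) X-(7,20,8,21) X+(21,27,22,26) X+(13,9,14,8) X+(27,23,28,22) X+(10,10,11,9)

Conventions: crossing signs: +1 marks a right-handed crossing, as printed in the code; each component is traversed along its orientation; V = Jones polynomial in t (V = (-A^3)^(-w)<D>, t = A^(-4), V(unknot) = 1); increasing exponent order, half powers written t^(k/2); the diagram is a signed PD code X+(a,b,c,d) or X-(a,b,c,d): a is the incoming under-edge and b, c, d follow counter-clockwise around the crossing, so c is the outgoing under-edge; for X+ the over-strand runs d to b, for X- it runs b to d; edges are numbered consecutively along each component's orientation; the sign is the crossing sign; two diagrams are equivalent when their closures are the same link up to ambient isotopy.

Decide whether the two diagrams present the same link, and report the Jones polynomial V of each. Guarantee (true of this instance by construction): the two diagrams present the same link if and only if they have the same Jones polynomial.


equivalent: yes
D1 (bracket -A^-14 + A^-10 - A^-6 + 3A^-2 - 2A^2 + 3A^6 - 2A^10 + A^14 - A^18; 12 crossings at w = -2): V = -t^-6 + t^-5 - 2t^-4 + 3t^-3 - 2t^-2 + 3t^-1 - 1 + t - t^2
D2 (bracket -A^-8 + A^-4 - 1 + 3A^4 - 2A^8 + 3A^12 - 2A^16 + A^20 - A^24; 14 crossings at w = 0): V = -t^-6 + t^-5 - 2t^-4 + 3t^-3 - 2t^-2 + 3t^-1 - 1 + t - t^2
key observation: all 2 diagrams share one V(t), hence one class


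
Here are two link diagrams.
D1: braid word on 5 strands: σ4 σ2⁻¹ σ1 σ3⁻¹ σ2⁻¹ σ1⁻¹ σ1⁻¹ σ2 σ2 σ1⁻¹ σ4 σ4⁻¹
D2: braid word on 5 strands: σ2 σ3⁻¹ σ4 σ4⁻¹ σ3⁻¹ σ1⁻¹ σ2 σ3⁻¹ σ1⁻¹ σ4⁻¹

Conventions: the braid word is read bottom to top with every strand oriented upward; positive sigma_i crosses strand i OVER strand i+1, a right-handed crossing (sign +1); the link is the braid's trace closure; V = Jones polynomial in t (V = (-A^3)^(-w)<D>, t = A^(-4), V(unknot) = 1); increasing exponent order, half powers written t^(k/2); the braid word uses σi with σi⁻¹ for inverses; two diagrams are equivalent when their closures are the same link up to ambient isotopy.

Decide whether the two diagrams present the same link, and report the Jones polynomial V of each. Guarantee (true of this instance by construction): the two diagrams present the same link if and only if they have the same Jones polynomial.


equivalent: no
V(D1) = -t^-5 + t^-4 - t^-3 + 2t^-2 - t^-1 + 2 - t  (w -2, c 12, <D> = -A^-10 + 2A^-6 - A^-2 + 2A^2 - A^6 + A^10 - A^14)
V(D2) = -t^-6 + 2t^-5 - 3t^-4 + 4t^-3 - 3t^-2 + 3t^-1 - 2 + t  [10 crossings, <D> = A^-16 - 2A^-12 + 3A^-8 - 3A^-4 + 4 - 3A^4 + 2A^8 - A^12, w = -4]
key observation: comparing 2 Jones polynomials yields 2 groups


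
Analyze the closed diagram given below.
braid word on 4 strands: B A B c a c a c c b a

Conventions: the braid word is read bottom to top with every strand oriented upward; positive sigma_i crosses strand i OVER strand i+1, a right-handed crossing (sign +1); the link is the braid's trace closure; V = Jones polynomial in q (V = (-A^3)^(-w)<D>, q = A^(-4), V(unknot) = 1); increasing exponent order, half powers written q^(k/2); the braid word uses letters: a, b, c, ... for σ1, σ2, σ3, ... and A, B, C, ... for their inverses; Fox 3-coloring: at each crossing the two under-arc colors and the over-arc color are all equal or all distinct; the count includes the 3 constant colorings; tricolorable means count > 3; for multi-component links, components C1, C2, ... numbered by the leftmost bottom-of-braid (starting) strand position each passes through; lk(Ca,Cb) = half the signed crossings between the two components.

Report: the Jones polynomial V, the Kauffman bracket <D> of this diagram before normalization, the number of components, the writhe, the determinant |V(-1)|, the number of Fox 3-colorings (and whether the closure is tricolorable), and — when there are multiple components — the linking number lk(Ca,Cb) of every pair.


V(q) = q + q^2 + q^3 + q^6
bracket: -A^-9 - A^3 - A^7 - A^11, w = +5
3 components, writhe +5, over 11 crossings
lk(C1,C2) = 0
linking number lk(C1,C3) = +2
lk(C2,C3): 0
det 0, colorings 9 of 3^11 — tricolorable
observation: the span of V is 5, within the link bound 11 + 3 - 1


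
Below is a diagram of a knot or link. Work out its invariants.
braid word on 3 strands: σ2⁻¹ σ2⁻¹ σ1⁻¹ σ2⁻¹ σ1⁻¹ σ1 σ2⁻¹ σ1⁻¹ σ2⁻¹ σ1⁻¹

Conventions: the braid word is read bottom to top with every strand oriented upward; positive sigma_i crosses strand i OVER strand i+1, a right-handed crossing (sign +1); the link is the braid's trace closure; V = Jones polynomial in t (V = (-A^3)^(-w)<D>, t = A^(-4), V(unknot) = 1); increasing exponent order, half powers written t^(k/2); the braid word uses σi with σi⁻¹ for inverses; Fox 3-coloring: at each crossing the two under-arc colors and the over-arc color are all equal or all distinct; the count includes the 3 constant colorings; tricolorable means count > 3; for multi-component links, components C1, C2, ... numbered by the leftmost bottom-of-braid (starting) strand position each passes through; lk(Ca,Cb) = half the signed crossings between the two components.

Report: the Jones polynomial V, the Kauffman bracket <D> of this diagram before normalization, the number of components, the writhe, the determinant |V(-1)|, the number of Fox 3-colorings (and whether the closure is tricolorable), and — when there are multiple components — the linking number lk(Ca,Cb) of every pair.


V = -t^-8 + t^-5 + t^-3
<D> = A^-12 + A^-4 - A^8 (w = -8)
1 component over 10 crossings, w = -8
9 Fox colorings among 3^10, |V(-1)| = 3: tricolorable
why: w = -8 (over 10 crossings) is diagram-only; (-A^3)^(8) removes it from V


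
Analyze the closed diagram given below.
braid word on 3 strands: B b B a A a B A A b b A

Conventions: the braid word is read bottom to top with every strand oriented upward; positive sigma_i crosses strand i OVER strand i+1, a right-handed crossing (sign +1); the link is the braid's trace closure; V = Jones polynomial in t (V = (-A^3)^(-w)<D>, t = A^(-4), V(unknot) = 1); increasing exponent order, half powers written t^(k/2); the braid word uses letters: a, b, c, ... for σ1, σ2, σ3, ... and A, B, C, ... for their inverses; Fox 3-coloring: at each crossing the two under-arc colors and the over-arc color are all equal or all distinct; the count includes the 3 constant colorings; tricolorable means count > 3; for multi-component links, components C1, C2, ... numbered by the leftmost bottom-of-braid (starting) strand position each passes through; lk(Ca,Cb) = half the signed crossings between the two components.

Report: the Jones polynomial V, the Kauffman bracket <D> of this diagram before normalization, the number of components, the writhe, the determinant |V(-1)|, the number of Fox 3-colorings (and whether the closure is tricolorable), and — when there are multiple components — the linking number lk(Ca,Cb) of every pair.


Jones polynomial: V(t) = -t^-5 + t^-4 - t^-3 + 2t^-2 - t^-1 + 2 - t
<D> = -A^-10 + 2A^-6 - A^-2 + 2A^2 - A^6 + A^10 - A^14; writhe -2
components 1, writhe -2 (12 crossings)
3-colorings: 9 of 3^12, det 9 — tricolorable
note: w = -2 shifts under R1 moves; the (-A^3)^(2) factor cancels that in V


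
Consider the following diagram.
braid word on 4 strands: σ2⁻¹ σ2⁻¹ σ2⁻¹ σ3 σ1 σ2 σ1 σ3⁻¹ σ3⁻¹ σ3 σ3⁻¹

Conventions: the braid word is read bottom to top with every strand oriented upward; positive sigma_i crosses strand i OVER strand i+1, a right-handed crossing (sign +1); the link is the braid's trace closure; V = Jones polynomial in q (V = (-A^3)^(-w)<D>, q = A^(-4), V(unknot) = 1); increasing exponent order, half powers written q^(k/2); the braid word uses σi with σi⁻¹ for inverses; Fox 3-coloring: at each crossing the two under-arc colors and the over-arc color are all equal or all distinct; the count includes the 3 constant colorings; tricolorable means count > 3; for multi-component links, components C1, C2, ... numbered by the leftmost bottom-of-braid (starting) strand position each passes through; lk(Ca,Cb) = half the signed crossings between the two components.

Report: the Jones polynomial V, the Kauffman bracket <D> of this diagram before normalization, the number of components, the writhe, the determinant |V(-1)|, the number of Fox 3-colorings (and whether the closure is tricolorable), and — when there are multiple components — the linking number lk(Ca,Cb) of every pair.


Jones polynomial: V(q) = q^-5 - 2q^-4 + 2q^-3 - 2q^-2 + 2q^-1 - 1 + q
<D> = -A^-7 + A^-3 - 2A + 2A^5 - 2A^9 + 2A^13 - A^17; writhe -1
components 1, writhe -1 (11 crossings)
3-colorings: 3 of 3^11, det 11 — not tricolorable
note: the span of V is 6, forcing >= 6 crossings in any diagram


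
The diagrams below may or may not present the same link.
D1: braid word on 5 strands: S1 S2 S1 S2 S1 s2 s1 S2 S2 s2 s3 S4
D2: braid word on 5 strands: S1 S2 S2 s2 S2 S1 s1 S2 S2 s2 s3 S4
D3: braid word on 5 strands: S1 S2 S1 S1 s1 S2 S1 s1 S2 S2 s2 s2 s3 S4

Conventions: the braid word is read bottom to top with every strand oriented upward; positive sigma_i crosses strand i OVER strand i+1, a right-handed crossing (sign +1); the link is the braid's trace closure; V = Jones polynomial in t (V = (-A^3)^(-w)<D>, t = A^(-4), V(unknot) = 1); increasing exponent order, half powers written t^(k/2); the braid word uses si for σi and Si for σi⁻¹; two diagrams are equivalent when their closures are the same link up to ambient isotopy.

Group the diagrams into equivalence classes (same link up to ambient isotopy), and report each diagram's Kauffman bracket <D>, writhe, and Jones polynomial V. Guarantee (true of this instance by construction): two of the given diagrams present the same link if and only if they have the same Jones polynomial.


grouping into links: {D1, D2, D3}
V(D1) = -t^-4 + t^-3 + t^-1  (w -4, c 12, <D> = A^-8 + 1 - A^4)
V(D2) = -t^-4 + t^-3 + t^-1  [12 crossings, <D> = A^-8 + 1 - A^4, w = -4]
V(D3) = -t^-4 + t^-3 + t^-1  (w -4, c 14, <D> = A^-8 + 1 - A^4)
key observation: one V(t) for all 3 diagrams — one class (guaranteed)


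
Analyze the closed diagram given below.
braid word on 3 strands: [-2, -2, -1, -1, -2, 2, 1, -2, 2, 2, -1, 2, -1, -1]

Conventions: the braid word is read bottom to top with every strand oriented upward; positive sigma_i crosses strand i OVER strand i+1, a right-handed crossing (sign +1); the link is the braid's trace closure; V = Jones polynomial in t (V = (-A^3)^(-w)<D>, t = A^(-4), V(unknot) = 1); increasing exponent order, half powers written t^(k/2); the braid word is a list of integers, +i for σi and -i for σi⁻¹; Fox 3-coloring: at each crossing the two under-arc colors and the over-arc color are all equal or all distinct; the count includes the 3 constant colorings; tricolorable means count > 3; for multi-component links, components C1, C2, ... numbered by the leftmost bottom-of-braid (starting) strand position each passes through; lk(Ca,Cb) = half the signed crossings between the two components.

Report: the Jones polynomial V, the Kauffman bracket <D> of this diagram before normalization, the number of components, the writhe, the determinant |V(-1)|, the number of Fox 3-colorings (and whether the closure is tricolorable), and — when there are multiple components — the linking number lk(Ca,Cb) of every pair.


V(t) = t^-7 - 2t^-6 + 2t^-5 - 3t^-4 + 3t^-3 - 2t^-2 + 2t^-1
bracket: 2A^-8 - 2A^-4 + 3 - 3A^4 + 2A^8 - 2A^12 + A^16, w = -4
1 component, writhe -4, over 14 crossings
det 15, colorings 9 of 3^14 — tricolorable
observation: w = -4 (over 14 crossings) is diagram-only; (-A^3)^(4) removes it from V
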